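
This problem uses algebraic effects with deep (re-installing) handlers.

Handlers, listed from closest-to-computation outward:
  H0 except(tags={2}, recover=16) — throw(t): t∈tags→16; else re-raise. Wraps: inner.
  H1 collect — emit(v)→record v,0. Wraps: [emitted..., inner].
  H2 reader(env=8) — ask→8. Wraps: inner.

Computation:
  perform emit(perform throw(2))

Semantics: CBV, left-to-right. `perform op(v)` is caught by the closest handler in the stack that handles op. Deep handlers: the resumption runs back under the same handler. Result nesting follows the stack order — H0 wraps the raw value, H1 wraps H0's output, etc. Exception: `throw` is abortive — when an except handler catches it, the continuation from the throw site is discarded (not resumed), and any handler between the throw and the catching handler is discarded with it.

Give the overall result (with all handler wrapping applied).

Answer: [16]

Evaluation trace:
throw(2) @ H0 caught ⇒ 16
H1 returns [16]
H2 returns [16]
= [16]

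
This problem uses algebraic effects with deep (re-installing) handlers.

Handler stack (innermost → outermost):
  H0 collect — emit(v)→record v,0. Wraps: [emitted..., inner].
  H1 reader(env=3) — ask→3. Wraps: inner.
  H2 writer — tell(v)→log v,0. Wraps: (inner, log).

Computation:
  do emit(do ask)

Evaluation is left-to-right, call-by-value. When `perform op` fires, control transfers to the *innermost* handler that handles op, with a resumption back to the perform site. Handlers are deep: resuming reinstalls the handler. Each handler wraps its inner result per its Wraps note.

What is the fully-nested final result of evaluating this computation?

Working:
ask @ H1 ⇒ 3
emit(3) @ H0 ⇒ out+=3
H0 returns [3, 0]
H1 returns [3, 0]
H2 returns ([3, 0], ())
= ([3, 0], ())

Answer: ([3, 0], ())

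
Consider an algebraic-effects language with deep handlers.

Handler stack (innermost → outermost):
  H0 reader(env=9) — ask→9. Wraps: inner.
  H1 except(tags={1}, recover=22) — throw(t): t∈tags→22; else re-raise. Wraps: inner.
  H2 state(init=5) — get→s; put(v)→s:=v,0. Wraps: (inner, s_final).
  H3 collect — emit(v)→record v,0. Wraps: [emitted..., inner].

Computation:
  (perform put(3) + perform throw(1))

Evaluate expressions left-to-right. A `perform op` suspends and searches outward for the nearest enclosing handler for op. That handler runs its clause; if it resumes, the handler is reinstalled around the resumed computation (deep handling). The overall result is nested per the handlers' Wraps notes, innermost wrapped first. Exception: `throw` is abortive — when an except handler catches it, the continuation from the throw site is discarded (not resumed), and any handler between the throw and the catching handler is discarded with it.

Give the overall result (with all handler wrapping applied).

Evaluation trace:
put(3) @ H2 ⇒ s:=3
throw(1) @ H1 caught ⇒ 22
H2 returns (22, 3)
H3 returns [(22, 3)]
= [(22, 3)]

Answer: [(22, 3)]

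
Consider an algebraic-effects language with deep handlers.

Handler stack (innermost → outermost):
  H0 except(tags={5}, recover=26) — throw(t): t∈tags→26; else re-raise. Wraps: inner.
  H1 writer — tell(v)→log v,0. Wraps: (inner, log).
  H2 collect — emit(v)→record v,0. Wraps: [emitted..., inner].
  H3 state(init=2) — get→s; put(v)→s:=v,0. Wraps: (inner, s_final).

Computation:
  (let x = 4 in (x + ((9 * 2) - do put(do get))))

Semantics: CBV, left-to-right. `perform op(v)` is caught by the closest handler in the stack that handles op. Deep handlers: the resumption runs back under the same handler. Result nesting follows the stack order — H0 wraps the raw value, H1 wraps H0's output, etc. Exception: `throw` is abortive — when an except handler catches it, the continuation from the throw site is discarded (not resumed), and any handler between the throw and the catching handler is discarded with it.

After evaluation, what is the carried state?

Evaluation trace:
get @ H3 ⇒ 2
put(2) @ H3 ⇒ s:=2
H0 returns 22
H1 returns (22, ())
H2 returns [(22, ())]
H3 returns ([(22, ())], 2)
= ([(22, ())], 2)

Answer: 2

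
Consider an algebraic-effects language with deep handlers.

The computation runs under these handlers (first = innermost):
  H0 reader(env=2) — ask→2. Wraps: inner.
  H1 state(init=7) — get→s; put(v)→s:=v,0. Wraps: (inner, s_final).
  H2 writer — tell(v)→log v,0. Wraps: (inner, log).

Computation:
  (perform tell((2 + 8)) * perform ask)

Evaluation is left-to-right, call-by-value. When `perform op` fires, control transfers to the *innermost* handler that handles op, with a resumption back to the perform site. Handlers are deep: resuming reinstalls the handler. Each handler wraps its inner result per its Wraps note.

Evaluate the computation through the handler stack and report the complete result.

Answer: ((0, 7), (10))

Step-by-step:
tell(10) @ H2 ⇒ log+=10
ask @ H0 ⇒ 2
H0 returns 0
H1 returns (0, 7)
H2 returns ((0, 7), (10))
= ((0, 7), (10))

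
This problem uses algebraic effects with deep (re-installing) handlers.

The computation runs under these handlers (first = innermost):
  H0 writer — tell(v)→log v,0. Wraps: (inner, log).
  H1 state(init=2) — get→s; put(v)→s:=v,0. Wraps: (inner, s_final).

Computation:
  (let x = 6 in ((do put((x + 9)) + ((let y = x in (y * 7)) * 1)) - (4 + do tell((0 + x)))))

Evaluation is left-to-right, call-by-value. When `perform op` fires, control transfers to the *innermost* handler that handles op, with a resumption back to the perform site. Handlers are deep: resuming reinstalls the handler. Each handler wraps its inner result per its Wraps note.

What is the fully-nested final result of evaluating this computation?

Answer: ((38, (6)), 15)

Evaluation trace:
put(15) @ H1 ⇒ s:=15
tell(6) @ H0 ⇒ log+=6
H0 returns (38, (6))
H1 returns ((38, (6)), 15)
= ((38, (6)), 15)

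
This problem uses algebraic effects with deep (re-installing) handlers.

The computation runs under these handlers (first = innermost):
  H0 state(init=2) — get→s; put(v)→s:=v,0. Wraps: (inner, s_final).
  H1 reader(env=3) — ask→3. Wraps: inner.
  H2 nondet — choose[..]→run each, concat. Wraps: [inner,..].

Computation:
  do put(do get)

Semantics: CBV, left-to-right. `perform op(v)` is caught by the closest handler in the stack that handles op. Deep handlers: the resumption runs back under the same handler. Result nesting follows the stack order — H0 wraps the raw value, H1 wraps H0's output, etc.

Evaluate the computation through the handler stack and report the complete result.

Evaluation trace:
get @ H0 ⇒ 2
put(2) @ H0 ⇒ s:=2
H0 returns (0, 2)
H1 returns (0, 2)
H2 returns [(0, 2)]
= [(0, 2)]

Answer: [(0, 2)]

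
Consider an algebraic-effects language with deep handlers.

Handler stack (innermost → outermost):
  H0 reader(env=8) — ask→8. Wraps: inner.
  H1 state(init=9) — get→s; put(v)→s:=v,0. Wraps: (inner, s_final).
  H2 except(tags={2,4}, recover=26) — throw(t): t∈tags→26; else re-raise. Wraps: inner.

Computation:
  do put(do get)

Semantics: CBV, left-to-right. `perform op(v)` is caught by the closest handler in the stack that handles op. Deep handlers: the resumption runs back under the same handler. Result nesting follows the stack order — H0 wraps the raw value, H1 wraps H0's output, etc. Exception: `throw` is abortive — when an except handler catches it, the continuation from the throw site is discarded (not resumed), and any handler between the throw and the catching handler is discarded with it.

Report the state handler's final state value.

Working:
get @ H1 ⇒ 9
put(9) @ H1 ⇒ s:=9
H0 returns 0
H1 returns (0, 9)
H2 returns (0, 9)
= (0, 9)

Answer: 9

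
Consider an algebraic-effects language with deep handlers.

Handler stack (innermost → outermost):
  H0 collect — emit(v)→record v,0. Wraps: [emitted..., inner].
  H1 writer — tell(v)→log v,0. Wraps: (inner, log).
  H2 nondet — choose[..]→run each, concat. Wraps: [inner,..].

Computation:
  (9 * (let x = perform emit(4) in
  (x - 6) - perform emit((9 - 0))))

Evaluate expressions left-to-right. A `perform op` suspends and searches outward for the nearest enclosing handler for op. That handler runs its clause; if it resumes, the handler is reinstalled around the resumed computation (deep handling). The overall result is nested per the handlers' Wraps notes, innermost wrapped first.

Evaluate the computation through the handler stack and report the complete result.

Evaluation trace:
emit(4) @ H0 ⇒ out+=4
emit(9) @ H0 ⇒ out+=9
H0 returns [4, 9, -54]
H1 returns ([4, 9, -54], ())
H2 returns [([4, 9, -54], ())]
= [([4, 9, -54], ())]

Answer: [([4, 9, -54], ())]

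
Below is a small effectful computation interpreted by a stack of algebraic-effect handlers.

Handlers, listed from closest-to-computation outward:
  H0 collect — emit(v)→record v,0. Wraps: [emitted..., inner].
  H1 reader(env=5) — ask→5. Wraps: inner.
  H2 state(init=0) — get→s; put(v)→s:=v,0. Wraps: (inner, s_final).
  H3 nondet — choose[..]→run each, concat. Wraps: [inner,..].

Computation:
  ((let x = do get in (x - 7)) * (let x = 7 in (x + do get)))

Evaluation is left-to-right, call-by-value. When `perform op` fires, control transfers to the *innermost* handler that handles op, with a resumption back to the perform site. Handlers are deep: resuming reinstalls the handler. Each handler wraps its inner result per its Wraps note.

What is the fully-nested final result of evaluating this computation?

Working:
get @ H2 ⇒ 0
get @ H2 ⇒ 0
H0 returns [-49]
H1 returns [-49]
H2 returns ([-49], 0)
H3 returns [([-49], 0)]
= [([-49], 0)]

Answer: [([-49], 0)]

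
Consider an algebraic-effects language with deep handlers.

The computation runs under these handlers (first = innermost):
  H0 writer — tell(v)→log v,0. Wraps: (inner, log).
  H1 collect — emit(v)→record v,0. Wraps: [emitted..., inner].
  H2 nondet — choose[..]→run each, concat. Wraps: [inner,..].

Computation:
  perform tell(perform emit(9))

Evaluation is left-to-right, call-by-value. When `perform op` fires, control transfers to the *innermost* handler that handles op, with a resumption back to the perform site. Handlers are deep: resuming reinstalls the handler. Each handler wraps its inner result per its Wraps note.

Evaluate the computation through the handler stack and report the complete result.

Step-by-step:
emit(9) @ H1 ⇒ out+=9
tell(0) @ H0 ⇒ log+=0
H0 returns (0, (0))
H1 returns [9, (0, (0))]
H2 returns [[9, (0, (0))]]
= [[9, (0, (0))]]

Answer: [[9, (0, (0))]]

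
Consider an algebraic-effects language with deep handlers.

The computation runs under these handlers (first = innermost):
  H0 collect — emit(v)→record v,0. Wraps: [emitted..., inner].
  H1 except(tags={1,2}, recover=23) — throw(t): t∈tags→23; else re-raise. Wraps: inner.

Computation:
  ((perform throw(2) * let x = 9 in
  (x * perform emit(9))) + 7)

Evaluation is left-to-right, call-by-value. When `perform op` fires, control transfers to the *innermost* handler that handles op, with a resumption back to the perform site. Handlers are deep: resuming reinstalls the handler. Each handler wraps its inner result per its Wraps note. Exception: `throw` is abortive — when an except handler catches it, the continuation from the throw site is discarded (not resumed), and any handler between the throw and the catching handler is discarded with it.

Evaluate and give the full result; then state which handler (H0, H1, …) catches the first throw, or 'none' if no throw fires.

Working:
throw(2) @ H1 caught ⇒ 23
= 23

Answer: 23 ; first throw caught by: H1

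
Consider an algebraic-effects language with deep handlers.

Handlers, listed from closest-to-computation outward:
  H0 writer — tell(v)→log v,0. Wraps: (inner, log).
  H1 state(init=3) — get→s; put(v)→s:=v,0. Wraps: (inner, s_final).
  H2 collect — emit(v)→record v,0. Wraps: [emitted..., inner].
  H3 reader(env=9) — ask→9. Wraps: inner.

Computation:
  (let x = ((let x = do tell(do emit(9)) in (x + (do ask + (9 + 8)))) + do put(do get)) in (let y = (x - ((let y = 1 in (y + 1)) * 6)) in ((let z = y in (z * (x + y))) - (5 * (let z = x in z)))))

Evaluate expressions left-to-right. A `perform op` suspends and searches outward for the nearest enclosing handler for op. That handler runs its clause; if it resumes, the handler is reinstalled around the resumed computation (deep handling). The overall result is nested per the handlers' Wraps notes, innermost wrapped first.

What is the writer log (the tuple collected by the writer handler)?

Working:
emit(9) @ H2 ⇒ out+=9
tell(0) @ H0 ⇒ log+=0
ask @ H3 ⇒ 9
get @ H1 ⇒ 3
put(3) @ H1 ⇒ s:=3
H0 returns (430, (0))
H1 returns ((430, (0)), 3)
H2 returns [9, ((430, (0)), 3)]
H3 returns [9, ((430, (0)), 3)]
= [9, ((430, (0)), 3)]

Answer: (0)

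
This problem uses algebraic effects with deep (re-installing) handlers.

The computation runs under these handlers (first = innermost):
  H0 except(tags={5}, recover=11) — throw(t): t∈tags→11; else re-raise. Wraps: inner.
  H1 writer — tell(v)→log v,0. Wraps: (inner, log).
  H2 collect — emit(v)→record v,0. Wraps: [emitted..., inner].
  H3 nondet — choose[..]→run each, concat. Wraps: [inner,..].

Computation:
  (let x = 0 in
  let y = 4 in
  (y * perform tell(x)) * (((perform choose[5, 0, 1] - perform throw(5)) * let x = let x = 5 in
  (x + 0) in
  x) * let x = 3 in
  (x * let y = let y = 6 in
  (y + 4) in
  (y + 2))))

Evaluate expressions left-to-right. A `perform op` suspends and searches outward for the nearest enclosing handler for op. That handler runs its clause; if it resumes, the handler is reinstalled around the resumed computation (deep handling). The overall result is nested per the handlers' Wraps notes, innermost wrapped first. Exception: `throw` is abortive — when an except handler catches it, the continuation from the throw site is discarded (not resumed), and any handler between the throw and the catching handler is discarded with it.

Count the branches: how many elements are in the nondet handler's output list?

Working:
tell(0) @ H1 ⇒ log+=0
choose[5, 0, 1] @ H3
  branch[0] choose=5:
    throw(5) @ H0 caught ⇒ 11
    H1 returns (11, (0))
    H2 returns [(11, (0))]
    H3 returns [[(11, (0))]]
  branch[1] choose=0:
    throw(5) @ H0 caught ⇒ 11
    H1 returns (11, (0))
    H2 returns [(11, (0))]
    H3 returns [[(11, (0))]]
  branch[2] choose=1:
    throw(5) @ H0 caught ⇒ 11
    H1 returns (11, (0))
    H2 returns [(11, (0))]
    H3 returns [[(11, (0))]]
= [[(11, (0))], [(11, (0))], [(11, (0))]]

Answer: 3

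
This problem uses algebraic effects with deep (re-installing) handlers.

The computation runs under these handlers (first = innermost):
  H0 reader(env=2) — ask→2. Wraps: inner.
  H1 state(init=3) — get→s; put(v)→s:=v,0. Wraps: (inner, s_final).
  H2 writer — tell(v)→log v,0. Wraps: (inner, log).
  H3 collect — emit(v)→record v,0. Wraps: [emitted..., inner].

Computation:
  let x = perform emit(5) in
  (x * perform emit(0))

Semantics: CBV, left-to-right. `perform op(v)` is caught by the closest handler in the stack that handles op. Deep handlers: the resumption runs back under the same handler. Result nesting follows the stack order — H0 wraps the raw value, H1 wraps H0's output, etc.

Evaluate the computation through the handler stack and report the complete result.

Step-by-step:
emit(5) @ H3 ⇒ out+=5
emit(0) @ H3 ⇒ out+=0
H0 returns 0
H1 returns (0, 3)
H2 returns ((0, 3), ())
H3 returns [5, 0, ((0, 3), ())]
= [5, 0, ((0, 3), ())]

Answer: [5, 0, ((0, 3), ())]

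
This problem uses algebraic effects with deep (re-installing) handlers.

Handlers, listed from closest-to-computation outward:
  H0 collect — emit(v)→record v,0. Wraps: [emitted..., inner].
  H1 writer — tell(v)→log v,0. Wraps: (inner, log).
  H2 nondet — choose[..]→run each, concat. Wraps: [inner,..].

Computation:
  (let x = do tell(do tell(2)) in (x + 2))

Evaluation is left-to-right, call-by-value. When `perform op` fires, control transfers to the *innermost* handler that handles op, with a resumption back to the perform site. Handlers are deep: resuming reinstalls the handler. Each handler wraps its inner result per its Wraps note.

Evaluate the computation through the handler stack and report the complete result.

Working:
tell(2) @ H1 ⇒ log+=2
tell(0) @ H1 ⇒ log+=0
H0 returns [2]
H1 returns ([2], (2, 0))
H2 returns [([2], (2, 0))]
= [([2], (2, 0))]

Answer: [([2], (2, 0))]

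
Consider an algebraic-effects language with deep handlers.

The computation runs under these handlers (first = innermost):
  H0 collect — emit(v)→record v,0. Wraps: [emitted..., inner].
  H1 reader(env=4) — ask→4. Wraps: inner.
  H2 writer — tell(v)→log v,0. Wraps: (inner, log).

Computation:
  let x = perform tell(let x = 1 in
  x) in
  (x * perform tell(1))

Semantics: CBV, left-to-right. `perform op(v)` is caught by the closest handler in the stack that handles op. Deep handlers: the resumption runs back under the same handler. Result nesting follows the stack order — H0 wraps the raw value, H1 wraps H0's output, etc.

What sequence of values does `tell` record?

Working:
tell(1) @ H2 ⇒ log+=1
tell(1) @ H2 ⇒ log+=1
H0 returns [0]
H1 returns [0]
H2 returns ([0], (1, 1))
= ([0], (1, 1))

Answer: (1, 1)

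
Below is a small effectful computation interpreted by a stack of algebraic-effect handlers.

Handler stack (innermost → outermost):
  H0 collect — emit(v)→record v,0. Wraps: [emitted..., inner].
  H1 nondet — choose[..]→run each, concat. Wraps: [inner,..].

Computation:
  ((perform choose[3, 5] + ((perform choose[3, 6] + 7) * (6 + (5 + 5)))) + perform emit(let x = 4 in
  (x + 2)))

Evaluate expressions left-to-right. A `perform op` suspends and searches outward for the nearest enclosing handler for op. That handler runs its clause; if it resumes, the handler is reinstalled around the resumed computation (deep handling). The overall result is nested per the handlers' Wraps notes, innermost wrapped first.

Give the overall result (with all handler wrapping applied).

Answer: [[6, 163], [6, 211], [6, 165], [6, 213]]

Evaluation trace:
choose[3, 5] @ H1
  branch[0] choose=3:
    choose[3, 6] @ H1
      branch[0] choose=3:
        emit(6) @ H0 ⇒ out+=6
        H0 returns [6, 163]
        H1 returns [[6, 163]]
      branch[1] choose=6:
        emit(6) @ H0 ⇒ out+=6
        H0 returns [6, 211]
        H1 returns [[6, 211]]
  branch[1] choose=5:
    choose[3, 6] @ H1
      branch[0] choose=3:
        emit(6) @ H0 ⇒ out+=6
        H0 returns [6, 165]
        H1 returns [[6, 165]]
      branch[1] choose=6:
        emit(6) @ H0 ⇒ out+=6
        H0 returns [6, 213]
        H1 returns [[6, 213]]
= [[6, 163], [6, 211], [6, 165], [6, 213]]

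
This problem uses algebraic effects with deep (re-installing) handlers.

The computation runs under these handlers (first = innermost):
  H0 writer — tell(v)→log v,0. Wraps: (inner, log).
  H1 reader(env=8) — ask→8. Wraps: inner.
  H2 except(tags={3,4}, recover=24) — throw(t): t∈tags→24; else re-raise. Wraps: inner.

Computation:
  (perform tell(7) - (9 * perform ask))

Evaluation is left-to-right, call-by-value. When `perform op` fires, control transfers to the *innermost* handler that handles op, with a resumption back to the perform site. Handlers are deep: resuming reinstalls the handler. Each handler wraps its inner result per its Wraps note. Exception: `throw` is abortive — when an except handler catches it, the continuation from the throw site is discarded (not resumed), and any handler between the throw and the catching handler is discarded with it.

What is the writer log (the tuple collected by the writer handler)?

Evaluation trace:
tell(7) @ H0 ⇒ log+=7
ask @ H1 ⇒ 8
H0 returns (-72, (7))
H1 returns (-72, (7))
H2 returns (-72, (7))
= (-72, (7))

Answer: (7)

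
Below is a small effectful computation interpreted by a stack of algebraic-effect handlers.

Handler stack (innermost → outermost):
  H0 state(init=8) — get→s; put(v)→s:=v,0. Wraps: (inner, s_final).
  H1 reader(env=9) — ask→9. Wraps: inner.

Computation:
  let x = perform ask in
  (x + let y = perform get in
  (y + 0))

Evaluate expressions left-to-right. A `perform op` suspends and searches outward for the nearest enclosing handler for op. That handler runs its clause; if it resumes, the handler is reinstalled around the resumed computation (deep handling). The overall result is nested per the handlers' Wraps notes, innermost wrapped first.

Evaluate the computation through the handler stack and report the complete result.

Step-by-step:
ask @ H1 ⇒ 9
get @ H0 ⇒ 8
H0 returns (17, 8)
H1 returns (17, 8)
= (17, 8)

Answer: (17, 8)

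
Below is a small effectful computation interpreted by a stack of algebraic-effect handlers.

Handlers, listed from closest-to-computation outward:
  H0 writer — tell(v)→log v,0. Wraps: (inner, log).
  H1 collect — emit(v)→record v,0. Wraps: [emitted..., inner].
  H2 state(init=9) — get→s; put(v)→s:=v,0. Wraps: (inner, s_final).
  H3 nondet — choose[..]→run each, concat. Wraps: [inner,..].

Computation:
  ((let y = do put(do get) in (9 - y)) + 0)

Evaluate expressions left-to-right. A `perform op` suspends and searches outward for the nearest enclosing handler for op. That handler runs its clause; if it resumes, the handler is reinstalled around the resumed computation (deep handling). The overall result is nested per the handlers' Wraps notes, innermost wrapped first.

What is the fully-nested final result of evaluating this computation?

Step-by-step:
get @ H2 ⇒ 9
put(9) @ H2 ⇒ s:=9
H0 returns (9, ())
H1 returns [(9, ())]
H2 returns ([(9, ())], 9)
H3 returns [([(9, ())], 9)]
= [([(9, ())], 9)]

Answer: [([(9, ())], 9)]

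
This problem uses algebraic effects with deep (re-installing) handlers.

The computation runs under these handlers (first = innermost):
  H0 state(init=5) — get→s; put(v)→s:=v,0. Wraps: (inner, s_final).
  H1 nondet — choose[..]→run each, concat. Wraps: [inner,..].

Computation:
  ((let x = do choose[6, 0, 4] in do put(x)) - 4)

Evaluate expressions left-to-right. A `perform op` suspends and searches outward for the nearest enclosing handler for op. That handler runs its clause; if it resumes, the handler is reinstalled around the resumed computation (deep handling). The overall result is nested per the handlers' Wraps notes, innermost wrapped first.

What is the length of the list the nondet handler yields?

Evaluation trace:
choose[6, 0, 4] @ H1
  branch[0] choose=6:
    put(6) @ H0 ⇒ s:=6
    H0 returns (-4, 6)
    H1 returns [(-4, 6)]
  branch[1] choose=0:
    put(0) @ H0 ⇒ s:=0
    H0 returns (-4, 0)
    H1 returns [(-4, 0)]
  branch[2] choose=4:
    put(4) @ H0 ⇒ s:=4
    H0 returns (-4, 4)
    H1 returns [(-4, 4)]
= [(-4, 6), (-4, 0), (-4, 4)]

Answer: 3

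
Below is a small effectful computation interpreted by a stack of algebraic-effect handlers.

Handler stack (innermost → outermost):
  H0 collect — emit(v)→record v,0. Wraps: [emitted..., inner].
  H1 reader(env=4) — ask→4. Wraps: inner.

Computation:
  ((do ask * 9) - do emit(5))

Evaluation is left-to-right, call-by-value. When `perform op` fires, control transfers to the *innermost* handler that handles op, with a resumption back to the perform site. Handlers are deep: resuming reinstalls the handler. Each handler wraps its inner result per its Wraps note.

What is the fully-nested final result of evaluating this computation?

Step-by-step:
ask @ H1 ⇒ 4
emit(5) @ H0 ⇒ out+=5
H0 returns [5, 36]
H1 returns [5, 36]
= [5, 36]

Answer: [5, 36]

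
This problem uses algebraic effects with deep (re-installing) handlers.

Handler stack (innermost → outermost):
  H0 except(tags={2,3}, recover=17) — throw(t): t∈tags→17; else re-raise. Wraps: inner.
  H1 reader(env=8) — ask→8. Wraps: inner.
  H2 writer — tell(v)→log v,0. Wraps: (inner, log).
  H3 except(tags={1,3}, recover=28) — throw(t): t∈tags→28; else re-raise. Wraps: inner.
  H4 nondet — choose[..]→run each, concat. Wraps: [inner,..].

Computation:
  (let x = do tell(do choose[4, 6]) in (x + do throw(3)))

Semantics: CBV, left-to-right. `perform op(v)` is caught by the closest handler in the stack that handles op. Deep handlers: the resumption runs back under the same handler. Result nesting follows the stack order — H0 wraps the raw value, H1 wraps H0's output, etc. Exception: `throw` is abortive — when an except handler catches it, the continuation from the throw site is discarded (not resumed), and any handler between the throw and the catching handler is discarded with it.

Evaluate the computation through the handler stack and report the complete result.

Answer: [(17, (4)), (17, (6))]

Step-by-step:
choose[4, 6] @ H4
  branch[0] choose=4:
    tell(4) @ H2 ⇒ log+=4
    throw(3) @ H0 caught ⇒ 17
    H1 returns 17
    H2 returns (17, (4))
    H3 returns (17, (4))
    H4 returns [(17, (4))]
  branch[1] choose=6:
    tell(6) @ H2 ⇒ log+=6
    throw(3) @ H0 caught ⇒ 17
    H1 returns 17
    H2 returns (17, (6))
    H3 returns (17, (6))
    H4 returns [(17, (6))]
= [(17, (4)), (17, (6))]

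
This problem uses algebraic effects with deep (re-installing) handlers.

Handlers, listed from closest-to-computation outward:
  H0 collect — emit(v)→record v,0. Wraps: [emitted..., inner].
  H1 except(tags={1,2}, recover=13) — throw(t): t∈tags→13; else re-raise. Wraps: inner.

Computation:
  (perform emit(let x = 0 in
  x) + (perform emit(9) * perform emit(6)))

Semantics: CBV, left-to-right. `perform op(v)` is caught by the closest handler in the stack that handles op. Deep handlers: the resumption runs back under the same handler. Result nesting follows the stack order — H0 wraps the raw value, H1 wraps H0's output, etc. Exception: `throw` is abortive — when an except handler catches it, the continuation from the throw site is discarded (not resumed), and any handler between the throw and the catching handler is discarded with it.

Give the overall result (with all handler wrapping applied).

Answer: [0, 9, 6, 0]

Evaluation trace:
emit(0) @ H0 ⇒ out+=0
emit(9) @ H0 ⇒ out+=9
emit(6) @ H0 ⇒ out+=6
H0 returns [0, 9, 6, 0]
H1 returns [0, 9, 6, 0]
= [0, 9, 6, 0]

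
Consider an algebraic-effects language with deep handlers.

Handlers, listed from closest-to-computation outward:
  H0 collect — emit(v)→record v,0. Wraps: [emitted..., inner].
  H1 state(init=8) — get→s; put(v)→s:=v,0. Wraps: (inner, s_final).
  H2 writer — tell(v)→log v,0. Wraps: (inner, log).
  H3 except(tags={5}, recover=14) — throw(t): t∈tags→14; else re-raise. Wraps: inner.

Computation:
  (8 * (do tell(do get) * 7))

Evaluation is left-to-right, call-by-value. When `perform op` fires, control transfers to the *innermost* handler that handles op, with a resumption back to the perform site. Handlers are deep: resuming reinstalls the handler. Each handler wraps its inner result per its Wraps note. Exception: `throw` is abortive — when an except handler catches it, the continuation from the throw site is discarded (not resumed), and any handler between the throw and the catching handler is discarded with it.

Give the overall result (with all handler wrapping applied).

Answer: (([0], 8), (8))

Working:
get @ H1 ⇒ 8
tell(8) @ H2 ⇒ log+=8
H0 returns [0]
H1 returns ([0], 8)
H2 returns (([0], 8), (8))
H3 returns (([0], 8), (8))
= (([0], 8), (8))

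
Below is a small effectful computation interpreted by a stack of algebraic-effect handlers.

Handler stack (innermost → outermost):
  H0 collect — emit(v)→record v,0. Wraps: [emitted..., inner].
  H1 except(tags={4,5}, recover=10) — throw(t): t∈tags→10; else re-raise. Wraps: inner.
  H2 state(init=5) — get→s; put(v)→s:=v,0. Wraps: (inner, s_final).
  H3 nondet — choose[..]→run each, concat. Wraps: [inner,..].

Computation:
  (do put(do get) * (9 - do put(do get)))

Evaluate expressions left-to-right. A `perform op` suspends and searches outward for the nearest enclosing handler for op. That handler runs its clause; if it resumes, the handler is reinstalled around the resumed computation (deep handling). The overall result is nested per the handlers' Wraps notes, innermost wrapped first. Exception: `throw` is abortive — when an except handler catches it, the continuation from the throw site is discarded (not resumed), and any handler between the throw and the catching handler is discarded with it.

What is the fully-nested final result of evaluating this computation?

Evaluation trace:
get @ H2 ⇒ 5
put(5) @ H2 ⇒ s:=5
get @ H2 ⇒ 5
put(5) @ H2 ⇒ s:=5
H0 returns [0]
H1 returns [0]
H2 returns ([0], 5)
H3 returns [([0], 5)]
= [([0], 5)]

Answer: [([0], 5)]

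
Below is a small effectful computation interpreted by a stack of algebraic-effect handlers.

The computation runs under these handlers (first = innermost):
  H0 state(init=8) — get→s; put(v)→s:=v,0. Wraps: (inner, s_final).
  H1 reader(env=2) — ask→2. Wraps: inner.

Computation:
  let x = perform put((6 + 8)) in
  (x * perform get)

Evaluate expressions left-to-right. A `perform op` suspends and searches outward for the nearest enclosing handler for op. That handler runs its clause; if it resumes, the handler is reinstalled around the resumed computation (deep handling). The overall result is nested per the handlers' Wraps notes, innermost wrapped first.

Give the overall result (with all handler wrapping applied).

Answer: (0, 14)

Evaluation trace:
put(14) @ H0 ⇒ s:=14
get @ H0 ⇒ 14
H0 returns (0, 14)
H1 returns (0, 14)
= (0, 14)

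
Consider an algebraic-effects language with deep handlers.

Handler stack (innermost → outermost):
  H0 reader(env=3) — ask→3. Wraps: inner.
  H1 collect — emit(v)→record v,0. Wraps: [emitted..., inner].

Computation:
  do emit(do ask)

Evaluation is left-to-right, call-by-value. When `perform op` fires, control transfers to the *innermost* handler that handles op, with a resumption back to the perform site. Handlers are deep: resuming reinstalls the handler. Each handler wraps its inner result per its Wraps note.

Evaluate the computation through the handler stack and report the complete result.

Answer: [3, 0]

Working:
ask @ H0 ⇒ 3
emit(3) @ H1 ⇒ out+=3
H0 returns 0
H1 returns [3, 0]
= [3, 0]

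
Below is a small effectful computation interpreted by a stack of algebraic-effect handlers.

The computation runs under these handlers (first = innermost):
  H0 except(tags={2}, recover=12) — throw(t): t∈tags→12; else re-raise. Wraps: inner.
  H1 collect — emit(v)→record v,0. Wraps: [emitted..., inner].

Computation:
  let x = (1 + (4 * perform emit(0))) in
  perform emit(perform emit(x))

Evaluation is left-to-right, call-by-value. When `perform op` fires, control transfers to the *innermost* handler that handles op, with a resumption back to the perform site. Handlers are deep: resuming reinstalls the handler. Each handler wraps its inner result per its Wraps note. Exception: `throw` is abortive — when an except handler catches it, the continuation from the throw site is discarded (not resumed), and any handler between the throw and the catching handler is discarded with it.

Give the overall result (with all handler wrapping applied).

Working:
emit(0) @ H1 ⇒ out+=0
emit(1) @ H1 ⇒ out+=1
emit(0) @ H1 ⇒ out+=0
H0 returns 0
H1 returns [0, 1, 0, 0]
= [0, 1, 0, 0]

Answer: [0, 1, 0, 0]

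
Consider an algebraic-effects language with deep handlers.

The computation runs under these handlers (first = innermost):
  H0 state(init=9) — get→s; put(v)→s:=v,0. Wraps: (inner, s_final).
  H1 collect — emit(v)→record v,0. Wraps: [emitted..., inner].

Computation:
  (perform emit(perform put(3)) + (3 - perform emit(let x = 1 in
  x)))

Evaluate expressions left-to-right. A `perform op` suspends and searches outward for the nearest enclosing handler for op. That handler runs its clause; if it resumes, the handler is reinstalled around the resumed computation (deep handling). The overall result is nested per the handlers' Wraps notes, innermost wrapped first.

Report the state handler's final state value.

Working:
put(3) @ H0 ⇒ s:=3
emit(0) @ H1 ⇒ out+=0
emit(1) @ H1 ⇒ out+=1
H0 returns (3, 3)
H1 returns [0, 1, (3, 3)]
= [0, 1, (3, 3)]

Answer: 3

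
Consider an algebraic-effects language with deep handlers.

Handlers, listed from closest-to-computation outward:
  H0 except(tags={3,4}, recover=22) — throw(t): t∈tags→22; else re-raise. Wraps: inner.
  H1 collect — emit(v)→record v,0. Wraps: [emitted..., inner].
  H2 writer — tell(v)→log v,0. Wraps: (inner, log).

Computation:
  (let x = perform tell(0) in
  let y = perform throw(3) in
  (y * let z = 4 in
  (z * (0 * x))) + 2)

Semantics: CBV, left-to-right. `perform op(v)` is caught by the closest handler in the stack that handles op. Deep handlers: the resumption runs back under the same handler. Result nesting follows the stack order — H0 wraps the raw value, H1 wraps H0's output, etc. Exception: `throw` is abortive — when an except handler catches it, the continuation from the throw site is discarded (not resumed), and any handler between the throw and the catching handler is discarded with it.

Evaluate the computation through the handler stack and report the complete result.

Evaluation trace:
tell(0) @ H2 ⇒ log+=0
throw(3) @ H0 caught ⇒ 22
H1 returns [22]
H2 returns ([22], (0))
= ([22], (0))

Answer: ([22], (0))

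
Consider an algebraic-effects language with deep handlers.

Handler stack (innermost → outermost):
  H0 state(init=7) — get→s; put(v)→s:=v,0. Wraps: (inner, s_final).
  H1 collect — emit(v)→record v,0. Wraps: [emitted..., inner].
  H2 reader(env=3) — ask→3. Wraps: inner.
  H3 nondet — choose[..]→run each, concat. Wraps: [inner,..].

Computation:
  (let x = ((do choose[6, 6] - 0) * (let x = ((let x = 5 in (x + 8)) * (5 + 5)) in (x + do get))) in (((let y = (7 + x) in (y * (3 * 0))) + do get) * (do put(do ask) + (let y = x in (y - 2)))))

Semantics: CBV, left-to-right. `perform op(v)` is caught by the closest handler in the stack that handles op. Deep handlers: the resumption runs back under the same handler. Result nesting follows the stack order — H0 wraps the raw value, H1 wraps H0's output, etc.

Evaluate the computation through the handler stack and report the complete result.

Step-by-step:
choose[6, 6] @ H3
  branch[0] choose=6:
    get @ H0 ⇒ 7
    get @ H0 ⇒ 7
    ask @ H2 ⇒ 3
    put(3) @ H0 ⇒ s:=3
    H0 returns (5740, 3)
    H1 returns [(5740, 3)]
    H2 returns [(5740, 3)]
    H3 returns [[(5740, 3)]]
  branch[1] choose=6:
    get @ H0 ⇒ 7
    get @ H0 ⇒ 7
    ask @ H2 ⇒ 3
    put(3) @ H0 ⇒ s:=3
    H0 returns (5740, 3)
    H1 returns [(5740, 3)]
    H2 returns [(5740, 3)]
    H3 returns [[(5740, 3)]]
= [[(5740, 3)], [(5740, 3)]]

Answer: [[(5740, 3)], [(5740, 3)]]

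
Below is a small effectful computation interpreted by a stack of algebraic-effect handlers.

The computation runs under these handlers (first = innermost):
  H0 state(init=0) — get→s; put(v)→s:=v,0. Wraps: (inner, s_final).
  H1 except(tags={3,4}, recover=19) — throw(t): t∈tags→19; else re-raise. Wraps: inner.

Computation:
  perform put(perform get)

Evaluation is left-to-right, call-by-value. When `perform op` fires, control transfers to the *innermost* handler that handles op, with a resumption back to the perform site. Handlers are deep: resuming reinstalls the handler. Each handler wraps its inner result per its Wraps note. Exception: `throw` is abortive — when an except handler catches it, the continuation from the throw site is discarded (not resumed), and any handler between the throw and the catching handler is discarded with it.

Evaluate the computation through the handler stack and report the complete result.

Step-by-step:
get @ H0 ⇒ 0
put(0) @ H0 ⇒ s:=0
H0 returns (0, 0)
H1 returns (0, 0)
= (0, 0)

Answer: (0, 0)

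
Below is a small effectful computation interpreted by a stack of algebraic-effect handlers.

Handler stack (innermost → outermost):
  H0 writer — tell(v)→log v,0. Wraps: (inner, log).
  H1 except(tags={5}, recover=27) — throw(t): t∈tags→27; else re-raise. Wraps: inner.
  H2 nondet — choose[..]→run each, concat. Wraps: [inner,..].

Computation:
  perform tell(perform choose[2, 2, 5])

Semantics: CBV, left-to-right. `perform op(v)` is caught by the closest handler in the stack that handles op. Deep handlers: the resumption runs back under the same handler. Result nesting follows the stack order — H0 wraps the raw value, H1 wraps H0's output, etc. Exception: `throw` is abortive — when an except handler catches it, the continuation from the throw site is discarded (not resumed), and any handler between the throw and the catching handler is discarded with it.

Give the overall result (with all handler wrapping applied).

Answer: [(0, (2)), (0, (2)), (0, (5))]

Working:
choose[2, 2, 5] @ H2
  branch[0] choose=2:
    tell(2) @ H0 ⇒ log+=2
    H0 returns (0, (2))
    H1 returns (0, (2))
    H2 returns [(0, (2))]
  branch[1] choose=2:
    tell(2) @ H0 ⇒ log+=2
    H0 returns (0, (2))
    H1 returns (0, (2))
    H2 returns [(0, (2))]
  branch[2] choose=5:
    tell(5) @ H0 ⇒ log+=5
    H0 returns (0, (5))
    H1 returns (0, (5))
    H2 returns [(0, (5))]
= [(0, (2)), (0, (2)), (0, (5))]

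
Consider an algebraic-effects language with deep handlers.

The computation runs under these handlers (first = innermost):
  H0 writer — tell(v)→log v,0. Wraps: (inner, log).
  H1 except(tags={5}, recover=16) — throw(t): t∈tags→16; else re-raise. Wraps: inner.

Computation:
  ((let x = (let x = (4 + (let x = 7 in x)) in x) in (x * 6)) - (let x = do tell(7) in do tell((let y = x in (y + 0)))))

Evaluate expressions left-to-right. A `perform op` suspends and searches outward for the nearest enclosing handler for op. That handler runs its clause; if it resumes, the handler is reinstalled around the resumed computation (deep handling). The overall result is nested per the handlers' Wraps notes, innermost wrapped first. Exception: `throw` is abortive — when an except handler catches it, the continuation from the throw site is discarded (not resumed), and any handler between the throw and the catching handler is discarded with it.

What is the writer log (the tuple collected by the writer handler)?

Answer: (7, 0)

Step-by-step:
tell(7) @ H0 ⇒ log+=7
tell(0) @ H0 ⇒ log+=0
H0 returns (66, (7, 0))
H1 returns (66, (7, 0))
= (66, (7, 0))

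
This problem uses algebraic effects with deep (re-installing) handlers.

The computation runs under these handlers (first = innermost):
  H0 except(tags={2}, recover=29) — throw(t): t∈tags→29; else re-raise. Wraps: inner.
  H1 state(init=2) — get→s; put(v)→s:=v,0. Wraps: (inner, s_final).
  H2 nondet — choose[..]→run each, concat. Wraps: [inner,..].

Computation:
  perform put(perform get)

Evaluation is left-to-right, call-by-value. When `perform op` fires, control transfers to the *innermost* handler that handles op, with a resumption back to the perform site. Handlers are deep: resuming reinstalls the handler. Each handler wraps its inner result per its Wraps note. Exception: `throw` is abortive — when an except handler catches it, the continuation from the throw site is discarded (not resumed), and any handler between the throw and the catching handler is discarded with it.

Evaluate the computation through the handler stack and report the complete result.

Answer: [(0, 2)]

Evaluation trace:
get @ H1 ⇒ 2
put(2) @ H1 ⇒ s:=2
H0 returns 0
H1 returns (0, 2)
H2 returns [(0, 2)]
= [(0, 2)]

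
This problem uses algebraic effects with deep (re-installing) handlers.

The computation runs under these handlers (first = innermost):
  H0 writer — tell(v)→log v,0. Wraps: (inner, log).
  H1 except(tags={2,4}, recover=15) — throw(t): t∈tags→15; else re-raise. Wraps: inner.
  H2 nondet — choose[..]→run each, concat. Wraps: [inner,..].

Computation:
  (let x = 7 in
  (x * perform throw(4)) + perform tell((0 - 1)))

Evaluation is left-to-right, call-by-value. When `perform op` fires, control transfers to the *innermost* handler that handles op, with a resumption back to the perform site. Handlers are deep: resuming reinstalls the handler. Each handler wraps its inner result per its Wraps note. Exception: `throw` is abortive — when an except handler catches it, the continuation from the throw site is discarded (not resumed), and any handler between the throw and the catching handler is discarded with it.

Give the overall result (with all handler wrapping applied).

Answer: [15]

Evaluation trace:
throw(4) @ H1 caught ⇒ 15
H2 returns [15]
= [15]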